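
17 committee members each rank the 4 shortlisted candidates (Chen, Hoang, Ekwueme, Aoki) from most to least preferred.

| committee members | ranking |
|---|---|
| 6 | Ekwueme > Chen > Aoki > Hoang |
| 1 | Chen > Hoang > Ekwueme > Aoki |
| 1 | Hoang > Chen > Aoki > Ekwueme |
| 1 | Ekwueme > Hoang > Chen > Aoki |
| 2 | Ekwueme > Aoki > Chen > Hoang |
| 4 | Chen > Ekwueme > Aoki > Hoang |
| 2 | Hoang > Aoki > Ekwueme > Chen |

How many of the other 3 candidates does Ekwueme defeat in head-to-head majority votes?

3

Ekwueme against each rival (17 committee members):
Ekwueme vs Chen: 11 to 6, Ekwueme.
Ekwueme–Hoang: Ekwueme 13–4.
Ekwueme–Aoki: Ekwueme 14–3.
Ekwueme beats Chen, Hoang, Aoki — 3 pairwise wins.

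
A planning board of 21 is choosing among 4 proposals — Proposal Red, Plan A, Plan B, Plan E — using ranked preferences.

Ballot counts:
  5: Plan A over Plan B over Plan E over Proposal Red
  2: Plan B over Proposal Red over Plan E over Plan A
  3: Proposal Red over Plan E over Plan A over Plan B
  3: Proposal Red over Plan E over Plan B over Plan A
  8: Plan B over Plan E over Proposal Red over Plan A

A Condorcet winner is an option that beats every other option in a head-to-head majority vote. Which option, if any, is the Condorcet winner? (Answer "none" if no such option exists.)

Plan B

Check each pair by majority over 21 ballots:
Proposal Red–Plan A: Proposal Red 16–5.
Proposal Red vs Plan B: 6 to 15, Plan B.
Proposal Red vs Plan E: Plan E wins 13–8.
Plan A vs Plan B: Plan B, 13–8.
Plan A vs Plan E: 5 for Plan A, 16 for Plan E — Plan E by 16–5.
Plan B vs Plan E: Plan B is ranked higher on 5+2+8 = 15 ballots, Plan E on 6. Plan B wins 15–6.
Plan B defeats every rival head-to-head and is the Condorcet winner.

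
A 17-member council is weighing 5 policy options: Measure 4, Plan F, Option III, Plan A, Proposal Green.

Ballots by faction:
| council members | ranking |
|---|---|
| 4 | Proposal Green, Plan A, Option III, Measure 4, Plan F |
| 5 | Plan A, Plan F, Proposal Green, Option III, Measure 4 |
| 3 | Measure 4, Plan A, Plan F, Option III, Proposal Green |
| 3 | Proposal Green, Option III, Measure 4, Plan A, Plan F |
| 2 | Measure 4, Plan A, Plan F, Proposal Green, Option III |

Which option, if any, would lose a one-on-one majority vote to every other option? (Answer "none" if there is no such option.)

none

Pairwise majorities:
Measure 4 vs Plan F: 12 to 5, Measure 4.
Measure 4 vs Option III: Option III, 12–5.
Measure 4–Plan A: Plan A 9–8.
Measure 4 vs Proposal Green: 3+2 = 5 for Measure 4, 12 for Proposal Green — Proposal Green by 12–5.
Plan F vs Option III: Plan F is ranked higher on 5+3+2 = 10 ballots, Option III on 7. Plan F wins 10–7.
Plan F vs Plan A: Plan A wins 17–0.
Plan F vs Proposal Green: 10 to 7, Plan F.
Option III vs Plan A: Option III preferred on 3 ballots; Plan A wins 14–3.
Option III vs Proposal Green: 3 for Option III, 14 for Proposal Green — Proposal Green by 14–3.
Plan A vs Proposal Green: Plan A wins 10–7.
Every option wins at least one matchup (Measure 4 beats Plan F; Plan F beats Option III; Option III beats Measure 4; Plan A beats Measure 4; Proposal Green beats Measure 4), so there is no Condorcet loser.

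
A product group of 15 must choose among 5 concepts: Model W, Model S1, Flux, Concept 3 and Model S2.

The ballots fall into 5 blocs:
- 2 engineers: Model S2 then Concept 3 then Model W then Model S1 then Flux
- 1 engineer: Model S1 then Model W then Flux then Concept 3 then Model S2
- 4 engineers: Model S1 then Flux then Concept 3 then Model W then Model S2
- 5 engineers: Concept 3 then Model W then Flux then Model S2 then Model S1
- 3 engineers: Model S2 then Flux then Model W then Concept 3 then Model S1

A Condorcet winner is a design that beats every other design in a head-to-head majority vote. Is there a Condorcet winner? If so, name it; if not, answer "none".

Check each pair by majority over 15 ballots:
Model W vs Model S1: Model W, 10–5.
Model W vs Flux: Model W wins 8–7.
Model W vs Concept 3: Concept 3, 11–4.
Model W–Model S2: Model W 10–5.
Model S1–Flux: Flux 8–7.
Model S1 vs Concept 3: Concept 3, 10–5.
Model S1–Model S2: Model S2 10–5.
Flux–Concept 3: Flux 8–7.
Flux–Model S2: Flux 10–5.
Concept 3 vs Model S2: Concept 3 wins 10–5.
Every design loses at least once (Model W loses to Concept 3; Model S1 loses to Model W; Flux loses to Model W; Concept 3 loses to Flux; Model S2 loses to Model W). The majority relation contains the cycle Model W > Flux > Concept 3 > Model W, so there is no Condorcet winner.

none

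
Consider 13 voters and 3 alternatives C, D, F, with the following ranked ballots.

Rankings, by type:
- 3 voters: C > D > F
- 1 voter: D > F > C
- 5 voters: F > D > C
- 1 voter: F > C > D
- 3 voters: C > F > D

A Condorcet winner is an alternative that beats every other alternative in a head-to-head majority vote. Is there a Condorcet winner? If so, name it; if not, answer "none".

Head-to-head results (13 voters):
C vs D: C, 7–6.
C–F: F 7–6.
D vs F: F, 9–4.
Only F has no losses; F is the Condorcet winner.

F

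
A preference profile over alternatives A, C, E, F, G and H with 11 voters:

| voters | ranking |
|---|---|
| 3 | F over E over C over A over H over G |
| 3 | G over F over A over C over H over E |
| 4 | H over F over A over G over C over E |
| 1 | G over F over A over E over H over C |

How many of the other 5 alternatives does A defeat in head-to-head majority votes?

4

A against each rival (11 voters):
A vs C: A preferred on 3+4+1 = 8 ballots; A wins 8–3.
A vs E: A wins 8–3.
A vs F: F wins 11–0.
A vs G: A preferred on 3+4 = 7 ballots; A wins 7–4.
A vs H: 7 to 4, A.
A beats C, E, G, H; loses to F — 4 pairwise wins.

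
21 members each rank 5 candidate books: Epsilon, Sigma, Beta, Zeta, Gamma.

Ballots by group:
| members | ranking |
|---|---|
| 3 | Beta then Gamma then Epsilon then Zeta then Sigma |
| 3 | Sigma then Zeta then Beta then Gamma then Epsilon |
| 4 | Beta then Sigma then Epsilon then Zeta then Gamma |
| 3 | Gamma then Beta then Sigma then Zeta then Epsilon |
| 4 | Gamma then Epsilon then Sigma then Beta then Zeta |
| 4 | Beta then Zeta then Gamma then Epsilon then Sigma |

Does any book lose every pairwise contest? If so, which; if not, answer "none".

Pairwise majorities:
Epsilon vs Sigma: Epsilon preferred on 3+4+4 = 11 ballots; Epsilon wins 11–10.
Epsilon vs Beta: Beta wins 17–4.
Epsilon–Zeta: Epsilon 11–10.
Epsilon–Gamma: Gamma 17–4.
Sigma vs Beta: Beta wins 14–7.
Sigma vs Zeta: Sigma, 14–7.
Sigma vs Gamma: Gamma, 14–7.
Beta vs Zeta: Beta, 18–3.
Beta–Gamma: Beta 14–7.
Zeta vs Gamma: Zeta, 11–10.
Each book has at least one pairwise win (Epsilon beats Sigma; Sigma beats Zeta; Beta beats Epsilon; Zeta beats Gamma; Gamma beats Epsilon) — no Condorcet loser.

none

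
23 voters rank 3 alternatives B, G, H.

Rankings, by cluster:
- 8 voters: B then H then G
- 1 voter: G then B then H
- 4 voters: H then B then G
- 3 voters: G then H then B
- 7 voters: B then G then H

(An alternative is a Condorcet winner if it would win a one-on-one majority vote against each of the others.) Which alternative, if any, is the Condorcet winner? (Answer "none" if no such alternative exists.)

B

Check each pair by majority over 23 ballots:
B vs G: B, 19–4.
B vs H: B is ranked higher on 8+1+7 = 16 ballots, H on 7. B wins 16–7.
G–H: H 12–11.
B beats each of G, H — B is the Condorcet winner.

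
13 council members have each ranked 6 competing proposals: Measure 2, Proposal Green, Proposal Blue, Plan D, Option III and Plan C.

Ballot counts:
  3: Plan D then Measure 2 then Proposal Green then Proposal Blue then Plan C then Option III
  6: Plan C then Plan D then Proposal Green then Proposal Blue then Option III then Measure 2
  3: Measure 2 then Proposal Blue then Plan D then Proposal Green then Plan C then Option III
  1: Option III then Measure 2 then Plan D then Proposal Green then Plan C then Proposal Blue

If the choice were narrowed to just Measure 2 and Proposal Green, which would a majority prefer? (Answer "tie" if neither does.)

Measure 2

Ballots ranking Measure 2 above Proposal Green: 3 + 3 + 1 = 7.
Ballots ranking Proposal Green above Measure 2: 13 − 7 = 6.
Measure 2 wins the head-to-head 7–6.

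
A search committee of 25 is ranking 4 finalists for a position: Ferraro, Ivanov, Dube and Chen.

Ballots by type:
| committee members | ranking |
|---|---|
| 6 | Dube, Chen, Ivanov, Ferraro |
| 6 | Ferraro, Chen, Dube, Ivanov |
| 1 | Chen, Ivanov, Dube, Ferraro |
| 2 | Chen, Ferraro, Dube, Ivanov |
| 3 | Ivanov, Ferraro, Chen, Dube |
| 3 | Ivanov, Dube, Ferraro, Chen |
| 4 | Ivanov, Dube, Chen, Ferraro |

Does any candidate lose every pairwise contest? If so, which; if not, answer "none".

Head-to-head results (25 committee members):
Ferraro–Ivanov: Ivanov 17–8.
Ferraro vs Dube: Ferraro preferred on 6+2+3 = 11 ballots; Dube wins 14–11.
Ferraro vs Chen: Ferraro preferred on 6+3+3 = 12 ballots; Chen wins 13–12.
Ivanov–Dube: Dube 14–11.
Ivanov–Chen: Chen 15–10.
Dube vs Chen: 6+3+4 = 13 for Dube, 12 for Chen — Dube by 13–12.
Only Ferraro has no wins; Ferraro is the Condorcet loser.

Ferraro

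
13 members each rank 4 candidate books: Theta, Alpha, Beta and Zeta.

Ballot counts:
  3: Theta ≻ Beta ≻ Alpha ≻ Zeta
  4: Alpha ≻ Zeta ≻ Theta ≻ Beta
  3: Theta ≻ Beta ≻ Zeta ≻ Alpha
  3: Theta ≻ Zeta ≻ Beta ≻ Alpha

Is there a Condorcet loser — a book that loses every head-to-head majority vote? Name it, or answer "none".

Head-to-head results (13 members):
Theta vs Alpha: Theta is ranked higher on 3+3+3 = 9 ballots, Alpha on 4. Theta wins 9–4.
Theta vs Beta: Theta preferred on 3+4+3+3 = 13 ballots; Theta wins 13–0.
Theta–Zeta: Theta 9–4.
Alpha vs Beta: Alpha is ranked higher on 4 ballots, Beta on 9. Beta wins 9–4.
Alpha–Zeta: Alpha 7–6.
Beta vs Zeta: Zeta wins 7–6.
No book is winless: Theta beats Alpha; Alpha beats Zeta; Beta beats Alpha; Zeta beats Beta. There is no Condorcet loser.

none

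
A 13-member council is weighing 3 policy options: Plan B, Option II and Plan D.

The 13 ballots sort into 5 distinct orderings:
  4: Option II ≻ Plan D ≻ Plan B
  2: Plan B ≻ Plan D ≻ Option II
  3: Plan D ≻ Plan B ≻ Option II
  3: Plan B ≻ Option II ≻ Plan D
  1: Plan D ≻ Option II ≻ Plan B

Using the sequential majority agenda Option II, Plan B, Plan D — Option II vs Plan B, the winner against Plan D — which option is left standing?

Round 1: Option II vs Plan B — 5–8, Plan B advances.
Round 2: Plan B vs Plan D — 5–8, Plan D advances.
Plan D survives the agenda.

Plan D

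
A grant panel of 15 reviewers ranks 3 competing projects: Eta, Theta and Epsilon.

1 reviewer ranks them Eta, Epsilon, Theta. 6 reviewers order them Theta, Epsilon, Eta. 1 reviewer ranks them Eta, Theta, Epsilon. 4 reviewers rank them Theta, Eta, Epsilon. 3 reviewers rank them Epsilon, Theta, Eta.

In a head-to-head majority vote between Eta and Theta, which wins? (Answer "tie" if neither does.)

Theta

Ballots ranking Eta above Theta: 1 + 1 = 2.
Ballots ranking Theta above Eta: 15 − 2 = 13.
Theta wins the head-to-head 13–2.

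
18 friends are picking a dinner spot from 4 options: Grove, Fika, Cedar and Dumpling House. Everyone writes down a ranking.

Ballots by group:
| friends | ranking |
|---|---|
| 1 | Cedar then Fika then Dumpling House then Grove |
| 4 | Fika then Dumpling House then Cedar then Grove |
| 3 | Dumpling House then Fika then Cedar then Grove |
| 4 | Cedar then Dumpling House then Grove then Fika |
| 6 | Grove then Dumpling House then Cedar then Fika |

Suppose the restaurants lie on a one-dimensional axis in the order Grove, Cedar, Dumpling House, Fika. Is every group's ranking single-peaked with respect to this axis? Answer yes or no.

no

Axis positions: Grove=1, Cedar=2, Dumpling House=3, Fika=4.
Group 1: ranking walks positions 2-4-3-1; Fika is ranked above Dumpling House even though Dumpling House lies between Fika and the peak Cedar on the axis — preferences dip and rise again. Not single-peaked.
Group 2 (peak Fika at position 4): ranking walks positions 4-3-2-1, expanding outward from the peak — single-peaked.
Group 3 (peak Dumpling House at position 3): ranking walks positions 3-4-2-1, expanding outward from the peak — single-peaked.
Group 4 (peak Cedar at position 2): ranking walks positions 2-3-1-4, expanding outward from the peak — single-peaked.
Group 5: ranking walks positions 1-3-2-4; Dumpling House is ranked above Cedar even though Cedar lies between Dumpling House and the peak Grove on the axis — preferences dip and rise again. Not single-peaked.
Group 1 violates single-peakedness, so the profile is not single-peaked on this axis.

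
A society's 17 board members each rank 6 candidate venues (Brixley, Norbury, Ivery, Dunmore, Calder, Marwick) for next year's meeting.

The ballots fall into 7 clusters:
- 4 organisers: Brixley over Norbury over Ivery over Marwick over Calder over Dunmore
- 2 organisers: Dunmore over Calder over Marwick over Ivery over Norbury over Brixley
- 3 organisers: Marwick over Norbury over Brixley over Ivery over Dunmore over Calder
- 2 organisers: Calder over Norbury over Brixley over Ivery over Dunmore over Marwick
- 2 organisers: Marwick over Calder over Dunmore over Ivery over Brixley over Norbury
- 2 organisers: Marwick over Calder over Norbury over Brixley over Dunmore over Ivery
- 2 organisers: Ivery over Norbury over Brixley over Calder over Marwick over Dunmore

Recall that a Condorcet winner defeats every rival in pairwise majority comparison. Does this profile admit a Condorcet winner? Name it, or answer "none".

Marwick

Pairwise majorities:
Brixley vs Norbury: Norbury wins 11–6.
Brixley vs Ivery: Brixley, 11–6.
Brixley vs Dunmore: Brixley preferred on 4+3+2+2+2 = 13 ballots; Brixley wins 13–4.
Brixley vs Calder: 9 to 8, Brixley.
Brixley vs Marwick: 4+2+2 = 8 for Brixley, 9 for Marwick — Marwick by 9–8.
Norbury vs Ivery: 4+3+2+2 = 11 for Norbury, 6 for Ivery — Norbury by 11–6.
Norbury vs Dunmore: Norbury, 13–4.
Norbury vs Calder: Norbury preferred on 4+3+2 = 9 ballots; Norbury wins 9–8.
Norbury vs Marwick: 4+2+2 = 8 for Norbury, 9 for Marwick — Marwick by 9–8.
Ivery vs Dunmore: Ivery is ranked higher on 4+3+2+2 = 11 ballots, Dunmore on 6. Ivery wins 11–6.
Ivery vs Calder: Ivery, 9–8.
Ivery vs Marwick: Marwick wins 9–8.
Dunmore vs Calder: 2+3 = 5 for Dunmore, 12 for Calder — Calder by 12–5.
Dunmore vs Marwick: Dunmore preferred on 2+2 = 4 ballots; Marwick wins 13–4.
Calder–Marwick: Marwick 11–6.
Marwick defeats every rival head-to-head and is the Condorcet winner.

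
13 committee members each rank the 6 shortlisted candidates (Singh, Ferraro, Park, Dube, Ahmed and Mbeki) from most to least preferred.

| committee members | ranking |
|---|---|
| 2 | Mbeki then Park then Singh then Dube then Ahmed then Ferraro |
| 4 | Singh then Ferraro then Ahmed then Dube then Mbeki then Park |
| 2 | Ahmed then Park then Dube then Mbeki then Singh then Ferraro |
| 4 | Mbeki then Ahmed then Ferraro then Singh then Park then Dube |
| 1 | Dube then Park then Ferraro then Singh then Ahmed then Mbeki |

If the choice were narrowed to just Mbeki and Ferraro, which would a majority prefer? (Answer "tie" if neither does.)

Ballots ranking Mbeki above Ferraro: 2 + 2 + 4 = 8.
Ballots ranking Ferraro above Mbeki: 13 − 8 = 5.
Mbeki wins the head-to-head 8–5.

Mbeki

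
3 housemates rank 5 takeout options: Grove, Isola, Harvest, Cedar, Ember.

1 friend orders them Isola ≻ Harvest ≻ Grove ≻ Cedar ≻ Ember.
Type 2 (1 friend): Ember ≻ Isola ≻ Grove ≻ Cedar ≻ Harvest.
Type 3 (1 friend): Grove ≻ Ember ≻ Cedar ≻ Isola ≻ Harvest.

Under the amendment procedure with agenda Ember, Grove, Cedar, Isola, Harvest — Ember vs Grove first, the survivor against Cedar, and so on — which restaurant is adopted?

Isola

Round 1: Ember vs Grove — 1–2, Grove advances.
Round 2: Grove vs Cedar — 3–0, Grove advances.
Round 3: Grove vs Isola — 1–2, Isola advances.
Round 4: Isola vs Harvest — 3–0, Isola advances.
Isola survives the agenda.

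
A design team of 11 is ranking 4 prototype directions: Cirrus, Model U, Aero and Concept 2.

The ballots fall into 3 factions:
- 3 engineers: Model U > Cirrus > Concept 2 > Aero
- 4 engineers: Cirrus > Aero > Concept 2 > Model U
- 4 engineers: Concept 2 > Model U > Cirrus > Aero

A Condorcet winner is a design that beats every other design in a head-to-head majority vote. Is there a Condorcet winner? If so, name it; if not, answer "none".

Head-to-head results (11 engineers):
Cirrus vs Model U: Cirrus preferred on 4 ballots; Model U wins 7–4.
Cirrus vs Aero: 11 to 0, Cirrus.
Cirrus vs Concept 2: 7 to 4, Cirrus.
Model U vs Aero: 7 to 4, Model U.
Model U–Concept 2: Concept 2 8–3.
Aero vs Concept 2: 4 to 7, Concept 2.
Every design loses at least once (Cirrus loses to Model U; Model U loses to Concept 2; Aero loses to Cirrus; Concept 2 loses to Cirrus). The majority relation contains the cycle Cirrus beats Concept 2 beats Model U beats Cirrus, so there is no Condorcet winner.

none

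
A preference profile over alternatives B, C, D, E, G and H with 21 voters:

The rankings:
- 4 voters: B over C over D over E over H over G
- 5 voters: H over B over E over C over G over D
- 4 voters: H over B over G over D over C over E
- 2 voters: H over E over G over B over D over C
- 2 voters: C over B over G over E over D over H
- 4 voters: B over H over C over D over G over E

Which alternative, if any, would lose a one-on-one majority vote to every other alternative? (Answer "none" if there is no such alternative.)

Pairwise majorities:
B vs C: 19 to 2, B.
B vs D: B preferred on 4+5+4+2+2+4 = 21 ballots; B wins 21–0.
B vs E: B preferred on 4+5+4+2+4 = 19 ballots; B wins 19–2.
B vs G: 19 to 2, B.
B vs H: B is ranked higher on 4+2+4 = 10 ballots, H on 11. H wins 11–10.
C vs D: 4+5+2+4 = 15 for C, 6 for D — C by 15–6.
C vs E: C preferred on 4+4+2+4 = 14 ballots; C wins 14–7.
C vs G: 4+5+2+4 = 15 for C, 6 for G — C by 15–6.
C vs H: 4+2 = 6 for C, 15 for H — H by 15–6.
D vs E: 12 to 9, D.
D–G: G 13–8.
D–H: H 15–6.
E vs G: E preferred on 4+5+2 = 11 ballots; E wins 11–10.
E vs H: H wins 15–6.
G vs H: 2 to 19, H.
Each alternative has at least one pairwise win (B beats C; C beats D; D beats E; E beats G; G beats D; H beats B) — no Condorcet loser.

none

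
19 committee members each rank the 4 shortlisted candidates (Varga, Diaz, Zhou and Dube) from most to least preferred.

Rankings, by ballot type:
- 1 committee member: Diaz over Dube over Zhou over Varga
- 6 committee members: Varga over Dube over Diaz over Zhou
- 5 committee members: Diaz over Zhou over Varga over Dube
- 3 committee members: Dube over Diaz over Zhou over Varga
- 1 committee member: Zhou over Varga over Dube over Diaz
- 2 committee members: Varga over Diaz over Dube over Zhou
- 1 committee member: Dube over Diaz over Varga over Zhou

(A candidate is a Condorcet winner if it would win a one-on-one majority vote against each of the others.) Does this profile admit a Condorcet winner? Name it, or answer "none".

Head-to-head results (19 committee members):
Varga vs Diaz: Varga preferred on 6+1+2 = 9 ballots; Diaz wins 10–9.
Varga vs Zhou: 6+2+1 = 9 for Varga, 10 for Zhou — Zhou by 10–9.
Varga vs Dube: Varga preferred on 6+5+1+2 = 14 ballots; Varga wins 14–5.
Diaz vs Zhou: Diaz is ranked higher on 1+6+5+3+2+1 = 18 ballots, Zhou on 1. Diaz wins 18–1.
Diaz vs Dube: Dube wins 11–8.
Zhou vs Dube: Zhou is ranked higher on 5+1 = 6 ballots, Dube on 13. Dube wins 13–6.
Each candidate drops at least one matchup (Varga loses to Diaz; Diaz loses to Dube; Zhou loses to Diaz; Dube loses to Varga); the cycle Varga > Dube > Diaz > Varga rules out a Condorcet winner.

none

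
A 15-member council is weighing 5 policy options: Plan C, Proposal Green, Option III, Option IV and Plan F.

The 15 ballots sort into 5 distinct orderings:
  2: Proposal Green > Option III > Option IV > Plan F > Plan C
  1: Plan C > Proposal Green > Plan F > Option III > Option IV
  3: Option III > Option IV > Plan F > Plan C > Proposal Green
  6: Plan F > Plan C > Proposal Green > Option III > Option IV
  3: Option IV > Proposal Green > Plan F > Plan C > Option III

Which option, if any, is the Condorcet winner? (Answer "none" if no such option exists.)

none

Head-to-head results (15 council members):
Plan C vs Proposal Green: Plan C wins 10–5.
Plan C vs Option III: Plan C, 10–5.
Plan C vs Option IV: Option IV, 8–7.
Plan C vs Plan F: Plan C preferred on 1 ballot; Plan F wins 14–1.
Proposal Green vs Option III: Proposal Green is ranked higher on 2+1+6+3 = 12 ballots, Option III on 3. Proposal Green wins 12–3.
Proposal Green vs Option IV: Proposal Green wins 9–6.
Proposal Green vs Plan F: Plan F wins 9–6.
Option III vs Option IV: Option III preferred on 2+1+3+6 = 12 ballots; Option III wins 12–3.
Option III vs Plan F: 5 to 10, Plan F.
Option IV vs Plan F: Option IV wins 8–7.
Each option drops at least one matchup (Plan C loses to Option IV; Proposal Green loses to Plan C; Option III loses to Plan C; Option IV loses to Proposal Green; Plan F loses to Option IV); the cycle Plan C > Proposal Green > Option IV > Plan C rules out a Condorcet winner.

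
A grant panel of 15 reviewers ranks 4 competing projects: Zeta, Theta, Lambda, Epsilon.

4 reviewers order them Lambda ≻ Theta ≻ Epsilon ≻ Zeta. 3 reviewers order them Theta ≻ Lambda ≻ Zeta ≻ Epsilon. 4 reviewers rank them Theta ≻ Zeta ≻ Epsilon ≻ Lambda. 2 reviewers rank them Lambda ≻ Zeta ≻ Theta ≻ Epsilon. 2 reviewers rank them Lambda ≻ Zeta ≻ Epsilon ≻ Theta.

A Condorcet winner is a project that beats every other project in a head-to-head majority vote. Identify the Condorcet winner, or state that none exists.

Check each pair by majority over 15 ballots:
Zeta vs Theta: 2+2 = 4 for Zeta, 11 for Theta — Theta by 11–4.
Zeta vs Lambda: Zeta preferred on 4 ballots; Lambda wins 11–4.
Zeta vs Epsilon: 3+4+2+2 = 11 for Zeta, 4 for Epsilon — Zeta by 11–4.
Theta vs Lambda: Lambda wins 8–7.
Theta vs Epsilon: Theta is ranked higher on 4+3+4+2 = 13 ballots, Epsilon on 2. Theta wins 13–2.
Lambda–Epsilon: Lambda 11–4.
Lambda wins every pairwise contest, so Lambda is the Condorcet winner.

Lambda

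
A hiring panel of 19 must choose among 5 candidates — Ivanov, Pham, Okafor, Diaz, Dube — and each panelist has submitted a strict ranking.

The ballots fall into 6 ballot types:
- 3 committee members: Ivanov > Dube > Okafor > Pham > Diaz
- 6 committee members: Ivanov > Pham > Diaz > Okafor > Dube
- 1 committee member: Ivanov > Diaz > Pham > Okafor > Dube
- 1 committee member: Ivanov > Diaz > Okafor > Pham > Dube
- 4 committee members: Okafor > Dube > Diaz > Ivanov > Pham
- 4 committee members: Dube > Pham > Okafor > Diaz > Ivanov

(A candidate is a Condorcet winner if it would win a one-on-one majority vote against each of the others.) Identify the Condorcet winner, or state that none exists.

Check each pair by majority over 19 ballots:
Ivanov vs Pham: 15 to 4, Ivanov.
Ivanov vs Okafor: Ivanov preferred on 3+6+1+1 = 11 ballots; Ivanov wins 11–8.
Ivanov vs Diaz: Ivanov is ranked higher on 3+6+1+1 = 11 ballots, Diaz on 8. Ivanov wins 11–8.
Ivanov vs Dube: Ivanov is ranked higher on 3+6+1+1 = 11 ballots, Dube on 8. Ivanov wins 11–8.
Pham vs Okafor: 6+1+4 = 11 for Pham, 8 for Okafor — Pham by 11–8.
Pham vs Diaz: Pham preferred on 3+6+4 = 13 ballots; Pham wins 13–6.
Pham vs Dube: 6+1+1 = 8 for Pham, 11 for Dube — Dube by 11–8.
Okafor vs Diaz: 3+4+4 = 11 for Okafor, 8 for Diaz — Okafor by 11–8.
Okafor vs Dube: Okafor preferred on 6+1+1+4 = 12 ballots; Okafor wins 12–7.
Diaz vs Dube: Diaz is ranked higher on 6+1+1 = 8 ballots, Dube on 11. Dube wins 11–8.
Ivanov wins every pairwise contest, so Ivanov is the Condorcet winner.

Ivanov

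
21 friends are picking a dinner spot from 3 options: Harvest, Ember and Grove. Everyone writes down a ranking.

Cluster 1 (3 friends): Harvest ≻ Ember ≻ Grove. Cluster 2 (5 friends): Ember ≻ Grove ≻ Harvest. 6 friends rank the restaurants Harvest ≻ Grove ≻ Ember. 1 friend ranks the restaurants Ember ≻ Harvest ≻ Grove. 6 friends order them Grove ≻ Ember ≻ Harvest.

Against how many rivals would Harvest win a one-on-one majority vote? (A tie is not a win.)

0

Harvest against each rival (21 friends):
Harvest vs Ember: 9 to 12, Ember.
Harvest vs Grove: Harvest preferred on 3+6+1 = 10 ballots; Grove wins 11–10.
Harvest beats no one; loses to Ember, Grove — 0 pairwise wins.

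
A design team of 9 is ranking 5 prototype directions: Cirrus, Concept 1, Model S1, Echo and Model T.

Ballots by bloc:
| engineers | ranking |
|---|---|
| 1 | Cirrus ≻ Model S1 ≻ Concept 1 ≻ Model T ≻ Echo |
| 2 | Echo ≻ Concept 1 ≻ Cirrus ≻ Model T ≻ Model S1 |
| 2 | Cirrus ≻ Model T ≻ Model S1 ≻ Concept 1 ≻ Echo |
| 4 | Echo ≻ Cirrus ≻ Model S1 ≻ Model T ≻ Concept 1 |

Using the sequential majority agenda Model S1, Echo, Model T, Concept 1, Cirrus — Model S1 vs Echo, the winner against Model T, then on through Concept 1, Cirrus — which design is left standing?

Round 1: Model S1 vs Echo — 3–6, Echo advances.
Round 2: Echo vs Model T — 6–3, Echo advances.
Round 3: Echo vs Concept 1 — 6–3, Echo advances.
Round 4: Echo vs Cirrus — 6–3, Echo advances.
Echo survives the agenda.

Echo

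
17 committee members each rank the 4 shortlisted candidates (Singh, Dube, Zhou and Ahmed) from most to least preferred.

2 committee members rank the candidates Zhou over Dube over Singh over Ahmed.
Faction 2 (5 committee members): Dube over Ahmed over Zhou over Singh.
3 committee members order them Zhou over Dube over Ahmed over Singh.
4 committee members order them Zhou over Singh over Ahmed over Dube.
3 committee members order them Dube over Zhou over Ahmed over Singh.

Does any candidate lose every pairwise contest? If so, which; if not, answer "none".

Singh

Pairwise majorities:
Singh vs Dube: Singh preferred on 4 ballots; Dube wins 13–4.
Singh vs Zhou: Singh preferred on 0 ballots; Zhou wins 17–0.
Singh vs Ahmed: Singh preferred on 2+4 = 6 ballots; Ahmed wins 11–6.
Dube vs Zhou: 8 to 9, Zhou.
Dube vs Ahmed: 2+5+3+3 = 13 for Dube, 4 for Ahmed — Dube by 13–4.
Zhou vs Ahmed: 12 to 5, Zhou.
Only Singh has no wins; Singh is the Condorcet loser.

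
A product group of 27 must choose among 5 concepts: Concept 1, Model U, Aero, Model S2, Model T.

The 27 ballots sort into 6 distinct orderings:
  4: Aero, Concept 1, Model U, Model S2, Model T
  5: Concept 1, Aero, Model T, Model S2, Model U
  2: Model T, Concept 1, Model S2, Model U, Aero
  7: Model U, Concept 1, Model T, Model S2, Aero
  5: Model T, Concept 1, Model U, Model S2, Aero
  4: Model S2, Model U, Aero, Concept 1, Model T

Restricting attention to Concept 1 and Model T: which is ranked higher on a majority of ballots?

Concept 1

Ballots ranking Concept 1 above Model T: 4 + 5 + 7 + 4 = 20.
Ballots ranking Model T above Concept 1: 27 − 20 = 7.
Concept 1 wins the head-to-head 20–7.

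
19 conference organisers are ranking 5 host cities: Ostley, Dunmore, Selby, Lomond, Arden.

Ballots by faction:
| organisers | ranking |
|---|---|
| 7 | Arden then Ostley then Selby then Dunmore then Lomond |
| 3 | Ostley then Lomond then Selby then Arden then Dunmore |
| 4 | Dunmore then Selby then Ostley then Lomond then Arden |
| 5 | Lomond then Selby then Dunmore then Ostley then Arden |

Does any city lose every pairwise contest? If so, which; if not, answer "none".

Pairwise majorities:
Ostley vs Dunmore: 10 to 9, Ostley.
Ostley vs Selby: Ostley, 10–9.
Ostley vs Lomond: Ostley wins 14–5.
Ostley vs Arden: 12 to 7, Ostley.
Dunmore vs Selby: 4 for Dunmore, 15 for Selby — Selby by 15–4.
Dunmore vs Lomond: 11 to 8, Dunmore.
Dunmore vs Arden: Arden, 10–9.
Selby–Lomond: Selby 11–8.
Selby vs Arden: Selby, 12–7.
Lomond–Arden: Lomond 12–7.
No city is winless: Ostley beats Dunmore; Dunmore beats Lomond; Selby beats Dunmore; Lomond beats Arden; Arden beats Dunmore. There is no Condorcet loser.

none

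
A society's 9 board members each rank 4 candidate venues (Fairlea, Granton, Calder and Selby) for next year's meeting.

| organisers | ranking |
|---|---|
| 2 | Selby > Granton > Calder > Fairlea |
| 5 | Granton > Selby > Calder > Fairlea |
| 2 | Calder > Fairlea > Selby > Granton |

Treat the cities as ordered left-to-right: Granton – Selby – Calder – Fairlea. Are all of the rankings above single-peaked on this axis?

yes

Axis positions: Granton=1, Selby=2, Calder=3, Fairlea=4.
Bloc 1 (peak Selby at position 2): ranking walks positions 2-1-3-4, expanding outward from the peak — single-peaked.
Bloc 2 (peak Granton at position 1): ranking walks positions 1-2-3-4, expanding outward from the peak — single-peaked.
Bloc 3 (peak Calder at position 3): ranking walks positions 3-4-2-1, expanding outward from the peak — single-peaked.
Every ranking is single-peaked on this axis.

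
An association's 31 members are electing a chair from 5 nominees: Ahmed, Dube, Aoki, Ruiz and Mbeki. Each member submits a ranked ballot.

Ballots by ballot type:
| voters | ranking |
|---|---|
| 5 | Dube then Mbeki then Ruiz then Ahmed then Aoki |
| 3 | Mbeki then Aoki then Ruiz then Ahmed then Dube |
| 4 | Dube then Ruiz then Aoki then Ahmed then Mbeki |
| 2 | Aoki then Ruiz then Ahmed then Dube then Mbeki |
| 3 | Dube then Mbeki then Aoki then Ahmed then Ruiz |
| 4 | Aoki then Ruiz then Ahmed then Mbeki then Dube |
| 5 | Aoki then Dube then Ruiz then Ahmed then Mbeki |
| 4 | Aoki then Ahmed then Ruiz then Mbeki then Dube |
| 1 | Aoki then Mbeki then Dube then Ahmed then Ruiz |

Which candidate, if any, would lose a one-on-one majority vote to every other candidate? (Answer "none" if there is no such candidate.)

Head-to-head results (31 voters):
Ahmed vs Dube: Dube wins 18–13.
Ahmed vs Aoki: Aoki wins 26–5.
Ahmed vs Ruiz: Ahmed preferred on 3+4+1 = 8 ballots; Ruiz wins 23–8.
Ahmed vs Mbeki: Ahmed preferred on 4+2+4+5+4 = 19 ballots; Ahmed wins 19–12.
Dube vs Aoki: Aoki, 19–12.
Dube–Ruiz: Dube 18–13.
Dube–Mbeki: Dube 19–12.
Aoki vs Ruiz: 22 to 9, Aoki.
Aoki vs Mbeki: Aoki wins 20–11.
Ruiz vs Mbeki: Ruiz wins 19–12.
Mbeki is beaten in every head-to-head and is the Condorcet loser.

Mbeki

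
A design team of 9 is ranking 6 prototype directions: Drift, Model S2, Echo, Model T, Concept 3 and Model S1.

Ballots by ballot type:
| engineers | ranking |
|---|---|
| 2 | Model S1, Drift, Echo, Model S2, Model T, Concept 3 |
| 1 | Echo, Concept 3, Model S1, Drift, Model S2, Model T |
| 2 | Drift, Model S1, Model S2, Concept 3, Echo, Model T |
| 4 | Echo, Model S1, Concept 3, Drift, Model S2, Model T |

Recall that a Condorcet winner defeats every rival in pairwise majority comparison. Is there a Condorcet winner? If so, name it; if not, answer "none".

Echo

Head-to-head results (9 engineers):
Drift vs Model S2: Drift preferred on 2+1+2+4 = 9 ballots; Drift wins 9–0.
Drift vs Echo: 2+2 = 4 for Drift, 5 for Echo — Echo by 5–4.
Drift vs Model T: 9 to 0, Drift.
Drift vs Concept 3: Drift is ranked higher on 2+2 = 4 ballots, Concept 3 on 5. Concept 3 wins 5–4.
Drift vs Model S1: Drift preferred on 2 ballots; Model S1 wins 7–2.
Model S2 vs Echo: Model S2 preferred on 2 ballots; Echo wins 7–2.
Model S2 vs Model T: Model S2 is ranked higher on 2+1+2+4 = 9 ballots, Model T on 0. Model S2 wins 9–0.
Model S2 vs Concept 3: Model S2 preferred on 2+2 = 4 ballots; Concept 3 wins 5–4.
Model S2 vs Model S1: 0 to 9, Model S1.
Echo vs Model T: Echo preferred on 2+1+2+4 = 9 ballots; Echo wins 9–0.
Echo vs Concept 3: 2+1+4 = 7 for Echo, 2 for Concept 3 — Echo by 7–2.
Echo vs Model S1: 5 to 4, Echo.
Model T vs Concept 3: Model T is ranked higher on 2 ballots, Concept 3 on 7. Concept 3 wins 7–2.
Model T vs Model S1: 0 for Model T, 9 for Model S1 — Model S1 by 9–0.
Concept 3 vs Model S1: 1 to 8, Model S1.
Only Echo has no losses; Echo is the Condorcet winner.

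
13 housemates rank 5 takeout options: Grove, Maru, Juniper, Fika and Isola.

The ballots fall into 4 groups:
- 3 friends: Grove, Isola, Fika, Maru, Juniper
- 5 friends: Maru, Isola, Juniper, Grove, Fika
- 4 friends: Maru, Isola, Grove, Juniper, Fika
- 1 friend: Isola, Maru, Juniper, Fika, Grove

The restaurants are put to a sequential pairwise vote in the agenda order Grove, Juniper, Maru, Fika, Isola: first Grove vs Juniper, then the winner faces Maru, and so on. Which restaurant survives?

Maru

Round 1: Grove vs Juniper — 7–6, Grove advances.
Round 2: Grove vs Maru — 3–10, Maru advances.
Round 3: Maru vs Fika — 10–3, Maru advances.
Round 4: Maru vs Isola — 9–4, Maru advances.
The agenda winner is Maru.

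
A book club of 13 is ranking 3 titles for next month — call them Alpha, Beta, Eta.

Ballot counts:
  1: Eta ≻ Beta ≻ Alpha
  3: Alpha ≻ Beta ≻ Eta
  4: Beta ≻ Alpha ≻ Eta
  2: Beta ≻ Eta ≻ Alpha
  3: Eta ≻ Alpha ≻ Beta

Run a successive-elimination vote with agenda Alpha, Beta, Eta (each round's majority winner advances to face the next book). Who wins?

Round 1: Alpha vs Beta — 6–7, Beta advances.
Round 2: Beta vs Eta — 9–4, Beta advances.
Beta survives the agenda.

Beta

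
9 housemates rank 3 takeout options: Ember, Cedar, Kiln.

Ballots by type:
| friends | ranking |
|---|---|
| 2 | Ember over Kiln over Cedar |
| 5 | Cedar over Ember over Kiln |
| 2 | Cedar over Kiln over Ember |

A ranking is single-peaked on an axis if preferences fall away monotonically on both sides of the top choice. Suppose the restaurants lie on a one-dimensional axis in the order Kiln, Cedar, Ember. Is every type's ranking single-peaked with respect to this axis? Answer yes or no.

Axis positions: Kiln=1, Cedar=2, Ember=3.
Type 1: ranking walks positions 3-1-2; Kiln is ranked above Cedar even though Cedar lies between Kiln and the peak Ember on the axis — preferences dip and rise again. Not single-peaked.
Type 2 (peak Cedar at position 2): ranking walks positions 2-3-1, expanding outward from the peak — single-peaked.
Type 3 (peak Cedar at position 2): ranking walks positions 2-1-3, expanding outward from the peak — single-peaked.
Type 1 violates single-peakedness, so the profile is not single-peaked on this axis.

no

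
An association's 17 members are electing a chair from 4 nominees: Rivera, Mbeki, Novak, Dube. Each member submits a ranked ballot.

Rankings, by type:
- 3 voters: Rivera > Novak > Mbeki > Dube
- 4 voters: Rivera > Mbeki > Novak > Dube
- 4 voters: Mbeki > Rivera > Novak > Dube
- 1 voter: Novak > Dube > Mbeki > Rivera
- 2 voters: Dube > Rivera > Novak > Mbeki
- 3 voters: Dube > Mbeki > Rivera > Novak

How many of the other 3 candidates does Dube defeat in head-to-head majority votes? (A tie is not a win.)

0

Dube against each rival (17 voters):
Dube–Rivera: Rivera 11–6.
Dube vs Mbeki: Dube is ranked higher on 1+2+3 = 6 ballots, Mbeki on 11. Mbeki wins 11–6.
Dube vs Novak: Novak wins 12–5.
Dube beats no one; loses to Rivera, Mbeki, Novak — 0 pairwise wins.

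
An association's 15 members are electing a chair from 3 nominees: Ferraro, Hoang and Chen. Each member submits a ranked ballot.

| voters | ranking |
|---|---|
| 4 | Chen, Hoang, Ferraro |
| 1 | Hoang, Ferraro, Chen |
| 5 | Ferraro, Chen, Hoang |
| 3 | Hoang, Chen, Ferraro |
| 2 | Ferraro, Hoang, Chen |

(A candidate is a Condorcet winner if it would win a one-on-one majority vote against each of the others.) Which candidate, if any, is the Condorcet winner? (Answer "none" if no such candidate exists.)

Head-to-head results (15 voters):
Ferraro–Hoang: Hoang 8–7.
Ferraro vs Chen: Ferraro wins 8–7.
Hoang vs Chen: Chen, 9–6.
Every candidate loses at least once (Ferraro loses to Hoang; Hoang loses to Chen; Chen loses to Ferraro). The majority relation contains the cycle Ferraro beats Chen beats Hoang beats Ferraro, so there is no Condorcet winner.

none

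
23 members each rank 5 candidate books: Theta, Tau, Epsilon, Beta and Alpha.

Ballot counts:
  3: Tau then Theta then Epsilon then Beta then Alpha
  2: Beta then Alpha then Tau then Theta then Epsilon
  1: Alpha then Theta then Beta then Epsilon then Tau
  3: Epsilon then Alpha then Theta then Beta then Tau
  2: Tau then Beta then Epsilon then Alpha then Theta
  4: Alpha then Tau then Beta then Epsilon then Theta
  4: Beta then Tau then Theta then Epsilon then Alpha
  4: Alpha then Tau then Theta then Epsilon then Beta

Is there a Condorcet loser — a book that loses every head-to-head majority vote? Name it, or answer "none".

none

Pairwise majorities:
Theta vs Tau: 4 to 19, Tau.
Theta–Epsilon: Theta 14–9.
Theta vs Beta: Beta wins 12–11.
Theta vs Alpha: 3+4 = 7 for Theta, 16 for Alpha — Alpha by 16–7.
Tau–Epsilon: Tau 19–4.
Tau vs Beta: 13 to 10, Tau.
Tau–Alpha: Alpha 14–9.
Epsilon vs Beta: Beta, 13–10.
Epsilon–Alpha: Epsilon 12–11.
Beta vs Alpha: Beta is ranked higher on 3+2+2+4 = 11 ballots, Alpha on 12. Alpha wins 12–11.
No book is winless: Theta beats Epsilon; Tau beats Theta; Epsilon beats Alpha; Beta beats Theta; Alpha beats Theta. There is no Condorcet loser.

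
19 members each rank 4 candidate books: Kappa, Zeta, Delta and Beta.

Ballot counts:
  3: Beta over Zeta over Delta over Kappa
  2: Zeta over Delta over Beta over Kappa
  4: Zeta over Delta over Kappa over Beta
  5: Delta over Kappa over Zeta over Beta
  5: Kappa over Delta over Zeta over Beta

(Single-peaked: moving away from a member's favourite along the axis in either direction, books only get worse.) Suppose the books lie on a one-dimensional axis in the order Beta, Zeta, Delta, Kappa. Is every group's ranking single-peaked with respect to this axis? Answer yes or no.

Axis positions: Beta=1, Zeta=2, Delta=3, Kappa=4.
Group 1 (peak Beta at position 1): ranking walks positions 1-2-3-4, expanding outward from the peak — single-peaked.
Group 2 (peak Zeta at position 2): ranking walks positions 2-3-1-4, expanding outward from the peak — single-peaked.
Group 3 (peak Zeta at position 2): ranking walks positions 2-3-4-1, expanding outward from the peak — single-peaked.
Group 4 (peak Delta at position 3): ranking walks positions 3-4-2-1, expanding outward from the peak — single-peaked.
Group 5 (peak Kappa at position 4): ranking walks positions 4-3-2-1, expanding outward from the peak — single-peaked.
Every ranking is single-peaked on this axis.

yes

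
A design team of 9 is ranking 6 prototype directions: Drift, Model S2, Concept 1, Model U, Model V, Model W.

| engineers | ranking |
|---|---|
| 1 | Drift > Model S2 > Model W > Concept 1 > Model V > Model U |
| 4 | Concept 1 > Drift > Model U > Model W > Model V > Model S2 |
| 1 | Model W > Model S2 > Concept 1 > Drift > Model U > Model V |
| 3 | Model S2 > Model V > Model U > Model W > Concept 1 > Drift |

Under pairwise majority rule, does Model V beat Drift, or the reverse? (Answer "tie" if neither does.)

Drift

Ballots ranking Model V above Drift: 3.
Ballots ranking Drift above Model V: 9 − 3 = 6.
Drift wins the head-to-head 6–3.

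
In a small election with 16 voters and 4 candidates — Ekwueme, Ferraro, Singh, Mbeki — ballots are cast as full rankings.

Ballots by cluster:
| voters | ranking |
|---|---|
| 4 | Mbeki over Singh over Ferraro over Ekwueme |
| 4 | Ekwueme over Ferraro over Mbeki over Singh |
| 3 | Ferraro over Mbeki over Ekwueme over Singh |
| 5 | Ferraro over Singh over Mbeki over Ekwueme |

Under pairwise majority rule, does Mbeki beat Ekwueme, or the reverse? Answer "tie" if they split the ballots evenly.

Ballots ranking Mbeki above Ekwueme: 4 + 3 + 5 = 12.
Ballots ranking Ekwueme above Mbeki: 16 − 12 = 4.
Mbeki wins the head-to-head 12–4.

Mbeki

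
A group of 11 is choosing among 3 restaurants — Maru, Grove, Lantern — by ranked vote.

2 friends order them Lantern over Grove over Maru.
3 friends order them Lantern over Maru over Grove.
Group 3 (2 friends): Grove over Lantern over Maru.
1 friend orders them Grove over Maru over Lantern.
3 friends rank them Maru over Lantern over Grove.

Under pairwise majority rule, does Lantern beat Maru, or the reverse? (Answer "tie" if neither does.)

Lantern

Ballots ranking Lantern above Maru: 2 + 3 + 2 = 7.
Ballots ranking Maru above Lantern: 11 − 7 = 4.
Lantern wins the head-to-head 7–4.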